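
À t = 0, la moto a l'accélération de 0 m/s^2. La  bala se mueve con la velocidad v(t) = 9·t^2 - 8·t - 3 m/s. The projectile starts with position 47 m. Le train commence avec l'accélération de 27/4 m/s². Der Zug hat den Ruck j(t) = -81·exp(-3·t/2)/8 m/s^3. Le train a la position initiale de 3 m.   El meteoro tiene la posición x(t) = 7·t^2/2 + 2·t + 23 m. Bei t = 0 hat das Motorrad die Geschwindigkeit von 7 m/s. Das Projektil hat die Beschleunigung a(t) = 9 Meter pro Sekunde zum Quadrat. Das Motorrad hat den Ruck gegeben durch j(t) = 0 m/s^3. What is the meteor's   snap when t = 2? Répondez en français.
Pour résoudre ceci, nous devons prendre 4 dérivées de notre équation de la position x(t) = 7·t^2/2 + 2·t + 23. La dérivée de la position donne la vitesse: v(t) = 7·t + 2. En dérivant la vitesse, nous obtenons l'accélération: a(t) = 7. La dérivée de l'accélération donne le jerk: j(t) = 0. La dérivée du jerk donne le snap: s(t) = 0. Nous avons le snap s(t) = 0. En substituant t = 2: s(2) = 0.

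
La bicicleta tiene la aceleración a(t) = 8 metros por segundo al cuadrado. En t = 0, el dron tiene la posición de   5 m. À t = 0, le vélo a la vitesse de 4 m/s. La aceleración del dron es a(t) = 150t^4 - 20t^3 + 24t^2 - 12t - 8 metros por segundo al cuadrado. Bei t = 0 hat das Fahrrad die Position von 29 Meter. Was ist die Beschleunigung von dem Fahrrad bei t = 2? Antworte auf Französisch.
En utilisant a(t) = 8 et en substituant t = 2, nous trouvons a = 8.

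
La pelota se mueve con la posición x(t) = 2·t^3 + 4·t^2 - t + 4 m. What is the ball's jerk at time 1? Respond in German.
Ausgehend von der Position x(t) = 2·t^3 + 4·t^2 - t + 4, nehmen wir 3 Ableitungen. Die Ableitung von der Position ergibt die Geschwindigkeit: v(t) = 6·t^2 + 8·t - 1. Die Ableitung von der Geschwindigkeit ergibt die Beschleunigung: a(t) = 12·t + 8. Die Ableitung von der Beschleunigung ergibt den Ruck: j(t) = 12. Aus der Gleichung für den Ruck j(t) = 12, setzen wir t = 1 ein und erhalten j = 12.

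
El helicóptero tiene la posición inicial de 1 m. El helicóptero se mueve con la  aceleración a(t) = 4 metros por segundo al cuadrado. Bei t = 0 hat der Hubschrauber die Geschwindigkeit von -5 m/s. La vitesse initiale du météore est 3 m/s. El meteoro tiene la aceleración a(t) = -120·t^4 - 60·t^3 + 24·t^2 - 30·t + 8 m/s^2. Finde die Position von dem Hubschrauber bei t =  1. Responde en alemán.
Um dies zu lösen, müssen wir 2 Stammfunktionen unserer Gleichung für die Beschleunigung a(t) = 4 finden. Mit ∫a(t)dt und Anwendung von v(0) = -5, finden wir v(t) = 4·t - 5. Mit ∫v(t)dt und Anwendung von x(0) = 1, finden wir x(t) = 2·t^2 - 5·t + 1. Wir haben die Position x(t) = 2·t^2 - 5·t + 1. Durch Einsetzen von t = 1: x(1) = -2.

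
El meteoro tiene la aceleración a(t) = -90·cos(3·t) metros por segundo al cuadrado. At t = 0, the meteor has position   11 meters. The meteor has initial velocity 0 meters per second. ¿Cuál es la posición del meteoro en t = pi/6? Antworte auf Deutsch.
Um dies zu lösen, müssen wir 2 Stammfunktionen unserer Gleichung für die Beschleunigung a(t) = -90·cos(3·t) finden. Das Integral von der Beschleunigung ist die Geschwindigkeit. Mit v(0) = 0 erhalten wir v(t) = -30·sin(3·t). Die Stammfunktion von der Geschwindigkeit, mit x(0) = 11, ergibt die Position: x(t) = 10·cos(3·t) + 1. Mit x(t) = 10·cos(3·t) + 1 und Einsetzen von t = pi/6, finden wir x = 1.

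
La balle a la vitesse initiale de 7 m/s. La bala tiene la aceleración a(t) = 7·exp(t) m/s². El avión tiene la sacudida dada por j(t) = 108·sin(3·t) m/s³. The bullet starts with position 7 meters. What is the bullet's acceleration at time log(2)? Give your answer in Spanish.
De la ecuación de la aceleración a(t) = 7·exp(t), sustituimos t = log(2) para obtener a = 14.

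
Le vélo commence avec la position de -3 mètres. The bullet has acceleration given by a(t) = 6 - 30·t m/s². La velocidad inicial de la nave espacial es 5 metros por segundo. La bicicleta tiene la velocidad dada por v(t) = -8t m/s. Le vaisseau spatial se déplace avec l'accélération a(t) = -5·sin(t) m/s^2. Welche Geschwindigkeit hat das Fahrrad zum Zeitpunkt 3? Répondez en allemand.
Mit v(t) = -8·t und Einsetzen von t = 3, finden wir v = -24.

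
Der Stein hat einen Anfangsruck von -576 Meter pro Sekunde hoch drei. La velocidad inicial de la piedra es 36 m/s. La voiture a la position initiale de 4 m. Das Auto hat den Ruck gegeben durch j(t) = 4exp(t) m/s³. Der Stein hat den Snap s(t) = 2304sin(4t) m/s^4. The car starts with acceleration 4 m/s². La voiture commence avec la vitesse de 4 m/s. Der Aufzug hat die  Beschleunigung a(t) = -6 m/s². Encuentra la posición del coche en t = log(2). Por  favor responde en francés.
Pour résoudre ceci, nous devons prendre 3 primitives de notre équation du jerk j(t) = 4·exp(t). La primitive du jerk, avec a(0) = 4, donne l'accélération: a(t) = 4·exp(t). La primitive de l'accélération, avec v(0) = 4, donne la vitesse: v(t) = 4·exp(t). En intégrant la vitesse et en utilisant la condition initiale x(0) = 4, nous obtenons x(t) = 4·exp(t). En utilisant x(t) = 4·exp(t) et en substituant t = log(2), nous trouvons x = 8.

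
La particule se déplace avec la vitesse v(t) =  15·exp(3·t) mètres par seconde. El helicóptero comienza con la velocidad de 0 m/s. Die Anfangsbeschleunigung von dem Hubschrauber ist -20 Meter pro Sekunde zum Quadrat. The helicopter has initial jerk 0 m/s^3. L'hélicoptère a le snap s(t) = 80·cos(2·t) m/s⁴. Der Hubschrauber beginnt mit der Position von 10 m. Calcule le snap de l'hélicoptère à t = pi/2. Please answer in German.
Wir haben den Snap s(t) = 80·cos(2·t). Durch Einsetzen von t = pi/2: s(pi/2) = -80.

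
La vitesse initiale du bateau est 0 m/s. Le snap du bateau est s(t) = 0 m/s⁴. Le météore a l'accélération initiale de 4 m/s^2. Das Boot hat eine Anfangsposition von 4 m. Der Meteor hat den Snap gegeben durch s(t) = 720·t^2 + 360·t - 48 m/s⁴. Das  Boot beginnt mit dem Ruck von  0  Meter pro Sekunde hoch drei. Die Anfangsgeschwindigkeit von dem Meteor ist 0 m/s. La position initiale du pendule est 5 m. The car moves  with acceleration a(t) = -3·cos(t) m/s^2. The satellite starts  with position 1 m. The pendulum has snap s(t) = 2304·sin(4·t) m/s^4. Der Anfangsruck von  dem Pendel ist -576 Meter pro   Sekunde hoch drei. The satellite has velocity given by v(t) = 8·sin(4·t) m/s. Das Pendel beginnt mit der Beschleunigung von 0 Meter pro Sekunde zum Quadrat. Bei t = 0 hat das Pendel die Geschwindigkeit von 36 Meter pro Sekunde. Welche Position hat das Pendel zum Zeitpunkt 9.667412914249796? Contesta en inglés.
Starting from snap s(t) = 2304·sin(4·t), we take 4 integrals. Integrating snap and using the initial condition j(0) = -576, we get j(t) = -576·cos(4·t). The antiderivative of jerk is acceleration. Using a(0) = 0, we get a(t) = -144·sin(4·t). The antiderivative of acceleration is velocity. Using v(0) = 36, we get v(t) = 36·cos(4·t). The integral of velocity, with x(0) = 5, gives position: x(t) = 9·sin(4·t) + 5. Using x(t) = 9·sin(4·t) + 5 and substituting t = 9.667412914249796, we find x = 12.4267167472550.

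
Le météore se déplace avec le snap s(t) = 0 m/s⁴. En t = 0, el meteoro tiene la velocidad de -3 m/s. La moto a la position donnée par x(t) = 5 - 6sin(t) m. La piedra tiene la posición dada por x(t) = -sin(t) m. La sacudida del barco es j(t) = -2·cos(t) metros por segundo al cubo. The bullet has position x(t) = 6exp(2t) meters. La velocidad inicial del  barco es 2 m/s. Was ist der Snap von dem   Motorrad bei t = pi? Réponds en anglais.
We must differentiate our position equation x(t) = 5 - 6·sin(t) 4 times. Taking d/dt of x(t), we find v(t) = -6·cos(t). Differentiating velocity, we get acceleration: a(t) = 6·sin(t). The derivative of acceleration gives jerk: j(t) = 6·cos(t). The derivative of jerk gives snap: s(t) = -6·sin(t). Using s(t) = -6·sin(t) and substituting t = pi, we find s = 0.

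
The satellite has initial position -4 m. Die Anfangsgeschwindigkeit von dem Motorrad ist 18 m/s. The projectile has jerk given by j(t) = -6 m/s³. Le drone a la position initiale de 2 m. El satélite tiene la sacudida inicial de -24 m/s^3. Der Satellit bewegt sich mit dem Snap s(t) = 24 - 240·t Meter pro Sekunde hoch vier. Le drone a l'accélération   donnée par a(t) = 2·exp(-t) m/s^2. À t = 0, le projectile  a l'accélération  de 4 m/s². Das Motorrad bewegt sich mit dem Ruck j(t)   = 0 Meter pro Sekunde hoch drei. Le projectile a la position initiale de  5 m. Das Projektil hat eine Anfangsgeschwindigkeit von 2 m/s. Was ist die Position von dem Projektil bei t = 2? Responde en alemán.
Um dies zu lösen, müssen wir 3 Integrale unserer Gleichung für den Ruck j(t) = -6 finden. Mit ∫j(t)dt und Anwendung von a(0) = 4, finden wir a(t) = 4 - 6·t. Die Stammfunktion von der Beschleunigung, mit v(0) = 2, ergibt die Geschwindigkeit: v(t) = -3·t^2 + 4·t + 2. Mit ∫v(t)dt und Anwendung von x(0) = 5, finden wir x(t) = -t^3 + 2·t^2 + 2·t + 5. Aus der Gleichung für die Position x(t) = -t^3 + 2·t^2 + 2·t + 5, setzen wir t = 2 ein und erhalten x = 9.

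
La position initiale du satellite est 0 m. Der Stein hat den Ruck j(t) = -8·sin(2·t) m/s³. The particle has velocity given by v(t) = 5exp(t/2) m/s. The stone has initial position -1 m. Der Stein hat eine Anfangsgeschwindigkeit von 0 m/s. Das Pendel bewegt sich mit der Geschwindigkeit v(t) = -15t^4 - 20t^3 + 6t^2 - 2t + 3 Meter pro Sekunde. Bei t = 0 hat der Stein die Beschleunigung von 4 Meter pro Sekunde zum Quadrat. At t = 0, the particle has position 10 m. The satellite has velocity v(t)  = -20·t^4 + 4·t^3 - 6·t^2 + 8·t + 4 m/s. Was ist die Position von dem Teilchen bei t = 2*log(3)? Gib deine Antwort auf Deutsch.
Um dies zu lösen, müssen wir 1 Integral unserer Gleichung für die Geschwindigkeit v(t) = 5·exp(t/2) finden. Das Integral von der Geschwindigkeit, mit x(0) = 10, ergibt die Position: x(t) = 10·exp(t/2). Aus der Gleichung für die Position x(t) = 10·exp(t/2), setzen wir t = 2*log(3) ein und erhalten x = 30.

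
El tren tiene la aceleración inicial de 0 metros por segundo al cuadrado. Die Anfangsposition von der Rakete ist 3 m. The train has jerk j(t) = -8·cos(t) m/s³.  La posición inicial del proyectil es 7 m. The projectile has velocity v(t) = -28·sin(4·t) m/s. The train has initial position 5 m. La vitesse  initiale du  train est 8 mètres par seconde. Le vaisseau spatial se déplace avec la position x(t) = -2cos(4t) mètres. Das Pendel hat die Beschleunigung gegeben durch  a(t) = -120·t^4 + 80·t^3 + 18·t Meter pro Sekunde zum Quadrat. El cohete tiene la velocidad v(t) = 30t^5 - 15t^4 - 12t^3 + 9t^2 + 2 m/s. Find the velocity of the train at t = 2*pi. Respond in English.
To find the answer, we compute 2 antiderivatives of j(t) = -8·cos(t). Integrating jerk and using the initial condition a(0) = 0, we get a(t) = -8·sin(t). Finding the antiderivative of a(t) and using v(0) = 8: v(t) = 8·cos(t). From the given velocity equation v(t) = 8·cos(t), we substitute t = 2*pi to get v = 8.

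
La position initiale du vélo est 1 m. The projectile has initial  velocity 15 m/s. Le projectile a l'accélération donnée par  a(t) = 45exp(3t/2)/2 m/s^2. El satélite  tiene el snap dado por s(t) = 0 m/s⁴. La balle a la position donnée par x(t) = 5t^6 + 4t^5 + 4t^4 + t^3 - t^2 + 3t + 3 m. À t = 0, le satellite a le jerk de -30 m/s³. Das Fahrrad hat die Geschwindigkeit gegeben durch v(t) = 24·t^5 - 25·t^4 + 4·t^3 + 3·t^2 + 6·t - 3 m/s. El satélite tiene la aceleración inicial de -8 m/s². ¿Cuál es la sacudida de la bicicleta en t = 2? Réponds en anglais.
To solve this, we need to take 2 derivatives of our velocity equation v(t) = 24·t^5 - 25·t^4 + 4·t^3 + 3·t^2 + 6·t - 3. Differentiating velocity, we get acceleration: a(t) = 120·t^4 - 100·t^3 + 12·t^2 + 6·t + 6. The derivative of acceleration gives jerk: j(t) = 480·t^3 - 300·t^2 + 24·t + 6. We have jerk j(t) = 480·t^3 - 300·t^2 + 24·t + 6. Substituting t = 2: j(2) = 2694.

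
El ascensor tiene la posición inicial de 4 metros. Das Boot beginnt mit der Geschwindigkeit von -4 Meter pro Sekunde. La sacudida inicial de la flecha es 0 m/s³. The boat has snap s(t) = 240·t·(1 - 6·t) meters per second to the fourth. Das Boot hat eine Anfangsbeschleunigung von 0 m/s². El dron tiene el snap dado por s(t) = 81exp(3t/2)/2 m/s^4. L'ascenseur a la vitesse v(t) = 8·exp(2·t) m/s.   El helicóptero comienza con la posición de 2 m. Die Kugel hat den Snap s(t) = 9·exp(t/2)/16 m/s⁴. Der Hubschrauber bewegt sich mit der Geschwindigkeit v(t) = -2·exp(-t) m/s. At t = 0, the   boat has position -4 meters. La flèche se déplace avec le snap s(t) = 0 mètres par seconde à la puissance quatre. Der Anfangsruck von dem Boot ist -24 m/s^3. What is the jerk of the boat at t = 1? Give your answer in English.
We must find the antiderivative of our snap equation s(t) = 240·t·(1 - 6·t) 1 time. The antiderivative of snap, with j(0) = -24, gives jerk: j(t) = -480·t^3 + 120·t^2 - 24. Using j(t) = -480·t^3 + 120·t^2 - 24 and substituting t = 1, we find j = -384.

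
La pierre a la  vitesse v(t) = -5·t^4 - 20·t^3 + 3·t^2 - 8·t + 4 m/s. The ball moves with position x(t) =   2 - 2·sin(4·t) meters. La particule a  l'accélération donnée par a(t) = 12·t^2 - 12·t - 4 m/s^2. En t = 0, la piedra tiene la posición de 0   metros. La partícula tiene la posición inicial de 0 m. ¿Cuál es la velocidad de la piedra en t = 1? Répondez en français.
De l'équation de la vitesse v(t) = -5·t^4 - 20·t^3 + 3·t^2 - 8·t + 4, nous substituons t = 1 pour obtenir v = -26.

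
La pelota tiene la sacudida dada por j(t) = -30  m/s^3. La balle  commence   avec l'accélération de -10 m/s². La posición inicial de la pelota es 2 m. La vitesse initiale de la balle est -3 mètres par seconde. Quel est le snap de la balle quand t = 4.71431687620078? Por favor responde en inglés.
To solve this, we need to take 1 derivative of our jerk equation j(t) = -30. Differentiating jerk, we get snap: s(t) = 0. We have snap s(t) = 0. Substituting t = 4.71431687620078: s(4.71431687620078) = 0.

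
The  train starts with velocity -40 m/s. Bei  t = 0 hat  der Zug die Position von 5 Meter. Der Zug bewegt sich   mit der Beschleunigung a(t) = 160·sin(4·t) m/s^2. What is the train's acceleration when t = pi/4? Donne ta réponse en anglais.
Using a(t) = 160·sin(4·t) and substituting t = pi/4, we find a = 0.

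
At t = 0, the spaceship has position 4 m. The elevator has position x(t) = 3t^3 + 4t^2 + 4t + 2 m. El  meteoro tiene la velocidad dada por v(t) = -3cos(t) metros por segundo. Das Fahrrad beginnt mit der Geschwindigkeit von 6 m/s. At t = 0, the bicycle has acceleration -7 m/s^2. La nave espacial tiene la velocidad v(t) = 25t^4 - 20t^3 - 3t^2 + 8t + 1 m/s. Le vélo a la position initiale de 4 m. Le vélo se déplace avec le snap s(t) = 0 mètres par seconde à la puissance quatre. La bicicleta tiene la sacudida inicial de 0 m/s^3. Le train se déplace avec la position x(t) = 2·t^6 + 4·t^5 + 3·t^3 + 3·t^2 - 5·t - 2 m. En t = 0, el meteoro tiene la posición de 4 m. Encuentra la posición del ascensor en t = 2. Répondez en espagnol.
Tenemos la posición x(t) = 3·t^3 + 4·t^2 + 4·t + 2. Sustituyendo t = 2: x(2) = 50.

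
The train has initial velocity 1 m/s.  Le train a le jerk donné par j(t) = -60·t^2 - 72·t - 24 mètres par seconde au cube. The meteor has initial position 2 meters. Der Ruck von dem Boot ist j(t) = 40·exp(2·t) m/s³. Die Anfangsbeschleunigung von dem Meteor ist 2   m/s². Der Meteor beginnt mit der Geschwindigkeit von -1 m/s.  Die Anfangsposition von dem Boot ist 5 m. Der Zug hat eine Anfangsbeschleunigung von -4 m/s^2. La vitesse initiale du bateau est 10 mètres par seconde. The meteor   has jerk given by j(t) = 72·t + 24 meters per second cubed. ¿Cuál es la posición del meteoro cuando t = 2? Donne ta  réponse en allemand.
Ausgehend von dem Ruck j(t) = 72·t + 24, nehmen wir 3 Integrale. Mit ∫j(t)dt und Anwendung von a(0) = 2, finden wir a(t) = 36·t^2 + 24·t + 2. Das Integral von der Beschleunigung, mit v(0) = -1, ergibt die Geschwindigkeit: v(t) = 12·t^3 + 12·t^2 + 2·t - 1. Mit ∫v(t)dt und Anwendung von x(0) = 2, finden wir x(t) = 3·t^4 + 4·t^3 + t^2 - t + 2. Wir haben die Position x(t) = 3·t^4 + 4·t^3 + t^2 - t + 2. Durch Einsetzen von t = 2: x(2) = 84.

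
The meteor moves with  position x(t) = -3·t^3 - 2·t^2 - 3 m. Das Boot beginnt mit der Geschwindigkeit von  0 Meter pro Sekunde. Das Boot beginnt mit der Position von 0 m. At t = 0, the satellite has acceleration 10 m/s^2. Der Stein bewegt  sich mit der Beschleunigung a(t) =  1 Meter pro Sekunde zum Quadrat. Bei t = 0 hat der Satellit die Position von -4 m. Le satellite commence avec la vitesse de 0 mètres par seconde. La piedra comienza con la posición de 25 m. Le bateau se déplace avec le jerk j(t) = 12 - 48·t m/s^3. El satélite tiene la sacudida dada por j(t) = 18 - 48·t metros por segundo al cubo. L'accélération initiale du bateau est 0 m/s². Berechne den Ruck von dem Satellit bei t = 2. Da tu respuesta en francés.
Nous avons le jerk j(t) = 18 - 48·t. En substituant t = 2: j(2) = -78.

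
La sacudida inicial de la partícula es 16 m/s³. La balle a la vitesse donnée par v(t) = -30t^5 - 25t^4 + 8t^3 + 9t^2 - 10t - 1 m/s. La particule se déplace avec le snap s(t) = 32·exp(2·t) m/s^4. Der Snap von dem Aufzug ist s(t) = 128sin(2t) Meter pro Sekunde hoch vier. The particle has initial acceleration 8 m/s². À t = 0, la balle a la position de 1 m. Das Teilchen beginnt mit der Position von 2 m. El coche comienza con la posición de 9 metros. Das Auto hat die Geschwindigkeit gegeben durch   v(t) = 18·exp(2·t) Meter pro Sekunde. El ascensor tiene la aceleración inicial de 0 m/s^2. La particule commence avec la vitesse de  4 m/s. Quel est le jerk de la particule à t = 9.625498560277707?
En partant du snap s(t) = 32·exp(2·t), nous prenons 1 primitive. La primitive du snap est le jerk. En utilisant j(0) = 16, nous obtenons j(t) = 16·exp(2·t). De l'équation du jerk j(t) = 16·exp(2·t), nous substituons t = 9.625498560277707 pour obtenir j = 3670471051.90871.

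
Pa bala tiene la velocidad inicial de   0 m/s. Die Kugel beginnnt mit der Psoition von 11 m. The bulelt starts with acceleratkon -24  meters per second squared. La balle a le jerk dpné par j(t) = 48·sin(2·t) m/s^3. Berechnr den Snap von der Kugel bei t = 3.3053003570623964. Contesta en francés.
Pour résoudre ceci, nous devons prendre 1 dérivée de notre équation du jerk j(t) = 48·sin(2·t). En prenant d/dt de j(t), nous trouvons s(t) = 96·cos(2·t). En utilisant s(t) = 96·cos(2·t) et en substituant t = 3.3053003570623964, nous trouvons s = 90.9001634034767.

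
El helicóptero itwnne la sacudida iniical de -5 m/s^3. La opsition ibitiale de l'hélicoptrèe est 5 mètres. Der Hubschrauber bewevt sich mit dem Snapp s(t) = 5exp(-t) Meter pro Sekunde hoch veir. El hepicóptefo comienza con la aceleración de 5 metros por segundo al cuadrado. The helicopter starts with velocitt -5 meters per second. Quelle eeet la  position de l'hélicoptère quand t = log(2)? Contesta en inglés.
To find the answer, we compute 4 integrals of s(t) = 5·exp(-t). The antiderivative of snap is jerk. Using j(0) = -5, we get j(t) = -5·exp(-t). Taking ∫j(t)dt and applying a(0) = 5, we find a(t) = 5·exp(-t). The antiderivative of acceleration, with v(0) = -5, gives velocity: v(t) = -5·exp(-t). Taking ∫v(t)dt and applying x(0) = 5, we find x(t) = 5·exp(-t). We have position x(t) = 5·exp(-t). Substituting t = log(2): x(log(2)) = 5/2.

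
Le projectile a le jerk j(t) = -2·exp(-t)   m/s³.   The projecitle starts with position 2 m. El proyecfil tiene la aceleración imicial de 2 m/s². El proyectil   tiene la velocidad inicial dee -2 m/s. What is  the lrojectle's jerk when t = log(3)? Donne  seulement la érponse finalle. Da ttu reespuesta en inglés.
The jerk at t = log(3) is j = -2/3.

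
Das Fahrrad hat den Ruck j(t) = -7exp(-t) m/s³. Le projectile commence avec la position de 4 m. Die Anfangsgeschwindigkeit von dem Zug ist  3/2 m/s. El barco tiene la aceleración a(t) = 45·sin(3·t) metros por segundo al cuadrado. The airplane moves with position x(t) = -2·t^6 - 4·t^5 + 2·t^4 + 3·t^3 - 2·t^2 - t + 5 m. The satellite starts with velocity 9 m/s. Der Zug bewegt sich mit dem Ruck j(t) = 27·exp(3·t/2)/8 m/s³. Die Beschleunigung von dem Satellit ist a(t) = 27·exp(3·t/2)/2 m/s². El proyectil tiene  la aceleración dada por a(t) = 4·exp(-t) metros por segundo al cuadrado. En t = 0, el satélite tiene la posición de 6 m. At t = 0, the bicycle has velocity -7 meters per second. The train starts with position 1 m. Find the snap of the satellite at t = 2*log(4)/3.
To solve this, we need to take 2 derivatives of our acceleration equation a(t) = 27·exp(3·t/2)/2. The derivative of acceleration gives jerk: j(t) = 81·exp(3·t/2)/4. Differentiating jerk, we get snap: s(t) = 243·exp(3·t/2)/8. From the given snap equation s(t) = 243·exp(3·t/2)/8, we substitute t = 2*log(4)/3 to get s = 243/2.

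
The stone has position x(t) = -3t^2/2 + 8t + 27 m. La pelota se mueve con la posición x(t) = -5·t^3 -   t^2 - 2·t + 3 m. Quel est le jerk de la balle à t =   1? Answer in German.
Ausgehend von der Position x(t) = -5·t^3 - t^2 - 2·t + 3, nehmen wir 3 Ableitungen. Mit d/dt von x(t) finden wir v(t) = -15·t^2 - 2·t - 2. Mit d/dt von v(t) finden wir a(t) = -30·t - 2. Durch Ableiten von der Beschleunigung erhalten wir den Ruck: j(t) = -30. Wir haben den Ruck j(t) = -30. Durch Einsetzen von t = 1: j(1) = -30.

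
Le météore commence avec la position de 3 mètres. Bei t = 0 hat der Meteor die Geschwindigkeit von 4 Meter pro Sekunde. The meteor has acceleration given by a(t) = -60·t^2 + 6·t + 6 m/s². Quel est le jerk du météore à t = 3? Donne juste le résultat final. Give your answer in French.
j(3) = -354.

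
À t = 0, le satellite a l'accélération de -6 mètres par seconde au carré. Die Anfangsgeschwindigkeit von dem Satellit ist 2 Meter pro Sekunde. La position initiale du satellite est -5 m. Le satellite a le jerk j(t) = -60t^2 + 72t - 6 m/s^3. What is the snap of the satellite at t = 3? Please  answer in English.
Starting from jerk j(t) = -60·t^2 + 72·t - 6, we take 1 derivative. Taking d/dt of j(t), we find s(t) = 72 - 120·t. We have snap s(t) = 72 - 120·t. Substituting t = 3: s(3) = -288.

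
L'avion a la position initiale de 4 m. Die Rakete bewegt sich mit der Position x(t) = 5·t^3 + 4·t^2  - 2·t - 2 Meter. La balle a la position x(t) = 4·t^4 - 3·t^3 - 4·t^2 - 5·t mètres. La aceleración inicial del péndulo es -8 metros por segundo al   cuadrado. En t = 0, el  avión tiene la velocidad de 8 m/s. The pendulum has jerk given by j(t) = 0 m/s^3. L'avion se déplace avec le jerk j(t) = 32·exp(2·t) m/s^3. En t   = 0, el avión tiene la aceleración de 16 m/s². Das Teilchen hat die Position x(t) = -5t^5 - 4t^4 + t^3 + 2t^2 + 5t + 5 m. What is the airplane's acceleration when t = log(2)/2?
To find the answer, we compute 1 integral of j(t) = 32·exp(2·t). Finding the integral of j(t) and using a(0) = 16: a(t) = 16·exp(2·t). We have acceleration a(t) = 16·exp(2·t). Substituting t = log(2)/2: a(log(2)/2) = 32.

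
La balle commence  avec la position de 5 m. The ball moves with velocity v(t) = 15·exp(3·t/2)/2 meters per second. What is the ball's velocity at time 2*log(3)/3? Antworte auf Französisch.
Nous avons la vitesse v(t) = 15·exp(3·t/2)/2. En substituant t = 2*log(3)/3: v(2*log(3)/3) = 45/2.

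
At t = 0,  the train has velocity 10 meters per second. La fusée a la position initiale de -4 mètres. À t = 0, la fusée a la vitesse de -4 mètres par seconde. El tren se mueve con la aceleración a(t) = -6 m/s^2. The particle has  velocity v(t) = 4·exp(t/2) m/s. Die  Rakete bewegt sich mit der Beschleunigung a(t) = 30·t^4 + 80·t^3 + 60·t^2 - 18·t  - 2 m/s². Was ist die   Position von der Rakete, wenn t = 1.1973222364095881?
Um dies zu lösen, müssen wir 2 Stammfunktionen unserer Gleichung für die Beschleunigung a(t) = 30·t^4 + 80·t^3 + 60·t^2 - 18·t - 2 finden. Das Integral von der Beschleunigung ist die Geschwindigkeit. Mit v(0) = -4 erhalten wir v(t) = 6·t^5 + 20·t^4 + 20·t^3 - 9·t^2 - 2·t - 4. Mit ∫v(t)dt und Anwendung von x(0) = -4, finden wir x(t) = t^6 + 4·t^5 + 5·t^4 - 3·t^3 - t^2 - 4·t - 4. Wir haben die Position x(t) = t^6 + 4·t^5 + 5·t^4 - 3·t^3 - t^2 - 4·t - 4. Durch Einsetzen von t = 1.1973222364095881: x(1.1973222364095881) = 7.69247261454967.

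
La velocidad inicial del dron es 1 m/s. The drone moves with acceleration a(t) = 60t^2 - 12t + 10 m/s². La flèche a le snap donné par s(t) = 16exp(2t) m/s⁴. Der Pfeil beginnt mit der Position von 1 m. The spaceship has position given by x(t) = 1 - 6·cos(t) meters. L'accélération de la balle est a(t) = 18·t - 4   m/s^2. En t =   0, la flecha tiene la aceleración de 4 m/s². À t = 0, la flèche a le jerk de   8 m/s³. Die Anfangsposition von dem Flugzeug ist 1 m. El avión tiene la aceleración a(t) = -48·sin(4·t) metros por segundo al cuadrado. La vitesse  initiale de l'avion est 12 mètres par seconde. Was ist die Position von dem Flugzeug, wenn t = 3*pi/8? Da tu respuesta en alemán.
Ausgehend von der Beschleunigung a(t) = -48·sin(4·t), nehmen wir 2 Integrale. Die Stammfunktion von der Beschleunigung, mit v(0) = 12, ergibt die Geschwindigkeit: v(t) = 12·cos(4·t). Mit ∫v(t)dt und Anwendung von x(0) = 1, finden wir x(t) = 3·sin(4·t) + 1. Wir haben die Position x(t) = 3·sin(4·t) + 1. Durch Einsetzen von t = 3*pi/8: x(3*pi/8) = -2.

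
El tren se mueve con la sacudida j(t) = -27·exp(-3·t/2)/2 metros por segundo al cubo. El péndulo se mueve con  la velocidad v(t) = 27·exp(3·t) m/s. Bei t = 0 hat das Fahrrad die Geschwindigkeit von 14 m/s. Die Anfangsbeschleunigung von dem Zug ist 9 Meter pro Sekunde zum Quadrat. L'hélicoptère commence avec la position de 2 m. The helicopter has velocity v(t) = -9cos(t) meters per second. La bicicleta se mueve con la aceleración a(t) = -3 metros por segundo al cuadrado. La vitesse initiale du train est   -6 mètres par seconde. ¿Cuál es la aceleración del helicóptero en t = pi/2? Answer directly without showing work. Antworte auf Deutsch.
Die Beschleunigung bei t = pi/2 ist a = 9.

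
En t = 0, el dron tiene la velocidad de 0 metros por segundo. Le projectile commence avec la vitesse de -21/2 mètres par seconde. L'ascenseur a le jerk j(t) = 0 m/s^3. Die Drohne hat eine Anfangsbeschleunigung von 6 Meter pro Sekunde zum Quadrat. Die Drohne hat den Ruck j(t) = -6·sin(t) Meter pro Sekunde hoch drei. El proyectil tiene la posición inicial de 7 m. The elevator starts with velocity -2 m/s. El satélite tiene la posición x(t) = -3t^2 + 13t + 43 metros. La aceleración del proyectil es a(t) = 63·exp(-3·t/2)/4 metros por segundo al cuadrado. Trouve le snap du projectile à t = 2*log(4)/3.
Nous devons dériver notre équation de l'accélération a(t) = 63·exp(-3·t/2)/4 2 fois. En dérivant l'accélération, nous obtenons le jerk: j(t) = -189·exp(-3·t/2)/8. En prenant d/dt de j(t), nous trouvons s(t) = 567·exp(-3·t/2)/16. En utilisant s(t) = 567·exp(-3·t/2)/16 et en substituant t = 2*log(4)/3, nous trouvons s = 567/64.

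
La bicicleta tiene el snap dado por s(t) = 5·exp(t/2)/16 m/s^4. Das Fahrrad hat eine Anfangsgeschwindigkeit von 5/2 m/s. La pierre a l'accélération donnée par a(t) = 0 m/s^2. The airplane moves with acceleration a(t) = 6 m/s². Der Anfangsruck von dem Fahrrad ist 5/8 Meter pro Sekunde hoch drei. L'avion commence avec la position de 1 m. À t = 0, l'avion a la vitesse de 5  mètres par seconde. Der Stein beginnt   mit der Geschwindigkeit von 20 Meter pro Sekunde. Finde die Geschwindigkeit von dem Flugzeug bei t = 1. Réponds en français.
Nous devons intégrer notre équation de l'accélération a(t) = 6 1 fois. La primitive de l'accélération est la vitesse. En utilisant v(0) = 5, nous obtenons v(t) = 6·t + 5. De l'équation de la vitesse v(t) = 6·t + 5, nous substituons t = 1 pour obtenir v = 11.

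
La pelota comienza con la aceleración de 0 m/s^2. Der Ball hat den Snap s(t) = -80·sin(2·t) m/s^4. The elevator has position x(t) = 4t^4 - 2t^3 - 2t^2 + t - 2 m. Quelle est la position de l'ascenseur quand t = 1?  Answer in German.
Wir haben die Position x(t) = 4·t^4 - 2·t^3 - 2·t^2 + t - 2. Durch Einsetzen von t = 1: x(1) = -1.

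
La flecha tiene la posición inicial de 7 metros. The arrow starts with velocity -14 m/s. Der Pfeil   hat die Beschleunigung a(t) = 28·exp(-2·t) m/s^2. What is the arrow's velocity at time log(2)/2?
We must find the integral of our acceleration equation a(t) = 28·exp(-2·t) 1 time. The integral of acceleration is velocity. Using v(0) = -14, we get v(t) = -14·exp(-2·t). From the given velocity equation v(t) = -14·exp(-2·t), we substitute t = log(2)/2 to get v = -7.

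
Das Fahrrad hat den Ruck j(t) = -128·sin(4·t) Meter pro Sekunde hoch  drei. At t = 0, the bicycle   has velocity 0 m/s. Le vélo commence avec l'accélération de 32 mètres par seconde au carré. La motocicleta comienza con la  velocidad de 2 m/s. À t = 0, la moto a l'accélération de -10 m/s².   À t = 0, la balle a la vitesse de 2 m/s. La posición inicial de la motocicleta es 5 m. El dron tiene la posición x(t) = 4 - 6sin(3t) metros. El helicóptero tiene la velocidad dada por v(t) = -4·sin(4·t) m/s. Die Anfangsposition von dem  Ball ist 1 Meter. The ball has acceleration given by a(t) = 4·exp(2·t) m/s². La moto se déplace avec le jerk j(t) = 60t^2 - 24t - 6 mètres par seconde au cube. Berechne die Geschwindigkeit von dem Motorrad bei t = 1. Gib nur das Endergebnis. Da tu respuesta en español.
v(1) = -10.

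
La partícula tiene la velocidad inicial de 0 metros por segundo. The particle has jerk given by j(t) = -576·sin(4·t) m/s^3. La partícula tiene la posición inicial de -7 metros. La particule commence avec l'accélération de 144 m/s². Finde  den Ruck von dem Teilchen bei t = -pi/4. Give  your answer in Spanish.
Tenemos la sacudida j(t) = -576·sin(4·t). Sustituyendo t = -pi/4: j(-pi/4) = 0.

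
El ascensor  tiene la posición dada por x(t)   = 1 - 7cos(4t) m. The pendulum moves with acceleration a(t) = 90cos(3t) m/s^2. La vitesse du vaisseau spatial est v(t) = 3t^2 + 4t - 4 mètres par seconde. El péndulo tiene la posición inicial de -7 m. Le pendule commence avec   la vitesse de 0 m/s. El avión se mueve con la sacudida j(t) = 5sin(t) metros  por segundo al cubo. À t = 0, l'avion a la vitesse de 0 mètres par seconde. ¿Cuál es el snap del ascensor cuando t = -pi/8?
Partiendo de la posición x(t) = 1 - 7·cos(4·t), tomamos 4 derivadas. Tomando d/dt de x(t), encontramos v(t) = 28·sin(4·t). Tomando d/dt de v(t), encontramos a(t) = 112·cos(4·t). Tomando d/dt de a(t), encontramos j(t) = -448·sin(4·t). Tomando d/dt de j(t), encontramos s(t) = -1792·cos(4·t). Usando s(t) = -1792·cos(4·t) y sustituyendo t = -pi/8, encontramos s = 0.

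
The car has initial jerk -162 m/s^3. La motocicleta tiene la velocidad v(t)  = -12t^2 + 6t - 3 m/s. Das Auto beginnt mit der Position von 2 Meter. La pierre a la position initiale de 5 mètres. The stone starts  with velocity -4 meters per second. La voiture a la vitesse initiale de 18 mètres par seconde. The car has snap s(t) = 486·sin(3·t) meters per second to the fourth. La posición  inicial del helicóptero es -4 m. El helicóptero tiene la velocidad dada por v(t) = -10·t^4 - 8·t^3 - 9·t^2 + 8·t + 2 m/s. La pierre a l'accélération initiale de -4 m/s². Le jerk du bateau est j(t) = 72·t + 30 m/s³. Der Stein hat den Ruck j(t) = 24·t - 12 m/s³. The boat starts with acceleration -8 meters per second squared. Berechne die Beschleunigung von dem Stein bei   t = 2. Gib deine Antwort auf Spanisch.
Debemos encontrar la antiderivada de nuestra ecuación de la sacudida j(t) = 24·t - 12 1 vez. La antiderivada de la sacudida, con a(0) = -4, da la aceleración: a(t) = 12·t^2 - 12·t - 4. Tenemos la aceleración a(t) = 12·t^2 - 12·t - 4. Sustituyendo t = 2: a(2) = 20.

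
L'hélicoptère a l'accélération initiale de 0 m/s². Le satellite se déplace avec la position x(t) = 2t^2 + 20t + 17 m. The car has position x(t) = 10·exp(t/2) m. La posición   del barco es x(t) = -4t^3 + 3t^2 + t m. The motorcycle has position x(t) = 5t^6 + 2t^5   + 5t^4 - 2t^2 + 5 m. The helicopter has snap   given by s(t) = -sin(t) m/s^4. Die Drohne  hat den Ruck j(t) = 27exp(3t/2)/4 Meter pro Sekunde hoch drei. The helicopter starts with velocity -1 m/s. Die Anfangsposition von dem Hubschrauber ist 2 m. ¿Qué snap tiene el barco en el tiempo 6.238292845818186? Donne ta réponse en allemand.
Wir müssen unsere Gleichung für die Position x(t) = -4·t^3 + 3·t^2 + t 4-mal ableiten. Die Ableitung von der Position ergibt die Geschwindigkeit: v(t) = -12·t^2 + 6·t + 1. Durch Ableiten von der Geschwindigkeit erhalten wir die Beschleunigung: a(t) = 6 - 24·t. Mit d/dt von a(t) finden wir j(t) = -24. Die Ableitung von dem Ruck ergibt den Snap: s(t) = 0. Aus der Gleichung für den Snap s(t) = 0, setzen wir t = 6.238292845818186 ein und erhalten s = 0.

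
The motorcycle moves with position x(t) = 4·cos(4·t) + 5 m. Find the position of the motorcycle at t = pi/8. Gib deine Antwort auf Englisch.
We have position x(t) = 4·cos(4·t) + 5. Substituting t = pi/8: x(pi/8) = 5.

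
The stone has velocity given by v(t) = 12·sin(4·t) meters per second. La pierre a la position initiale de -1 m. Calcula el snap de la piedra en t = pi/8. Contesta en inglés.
Starting from velocity v(t) = 12·sin(4·t), we take 3 derivatives. The derivative of velocity gives acceleration: a(t) = 48·cos(4·t). Differentiating acceleration, we get jerk: j(t) = -192·sin(4·t). Taking d/dt of j(t), we find s(t) = -768·cos(4·t). Using s(t) = -768·cos(4·t) and substituting t = pi/8, we find s = 0.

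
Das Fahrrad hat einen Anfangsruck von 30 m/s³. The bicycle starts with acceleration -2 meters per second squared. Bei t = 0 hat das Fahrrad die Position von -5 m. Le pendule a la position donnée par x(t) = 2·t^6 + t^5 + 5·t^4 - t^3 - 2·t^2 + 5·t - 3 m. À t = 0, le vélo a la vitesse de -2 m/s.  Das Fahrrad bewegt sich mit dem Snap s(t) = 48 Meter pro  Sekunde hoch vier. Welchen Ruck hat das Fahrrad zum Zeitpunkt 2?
Wir müssen unsere Gleichung für den Snap s(t) = 48 1-mal integrieren. Durch Integration von dem Snap und Verwendung der Anfangsbedingung j(0) = 30, erhalten wir j(t) = 48·t + 30. Wir haben den Ruck j(t) = 48·t + 30. Durch Einsetzen von t = 2: j(2) = 126.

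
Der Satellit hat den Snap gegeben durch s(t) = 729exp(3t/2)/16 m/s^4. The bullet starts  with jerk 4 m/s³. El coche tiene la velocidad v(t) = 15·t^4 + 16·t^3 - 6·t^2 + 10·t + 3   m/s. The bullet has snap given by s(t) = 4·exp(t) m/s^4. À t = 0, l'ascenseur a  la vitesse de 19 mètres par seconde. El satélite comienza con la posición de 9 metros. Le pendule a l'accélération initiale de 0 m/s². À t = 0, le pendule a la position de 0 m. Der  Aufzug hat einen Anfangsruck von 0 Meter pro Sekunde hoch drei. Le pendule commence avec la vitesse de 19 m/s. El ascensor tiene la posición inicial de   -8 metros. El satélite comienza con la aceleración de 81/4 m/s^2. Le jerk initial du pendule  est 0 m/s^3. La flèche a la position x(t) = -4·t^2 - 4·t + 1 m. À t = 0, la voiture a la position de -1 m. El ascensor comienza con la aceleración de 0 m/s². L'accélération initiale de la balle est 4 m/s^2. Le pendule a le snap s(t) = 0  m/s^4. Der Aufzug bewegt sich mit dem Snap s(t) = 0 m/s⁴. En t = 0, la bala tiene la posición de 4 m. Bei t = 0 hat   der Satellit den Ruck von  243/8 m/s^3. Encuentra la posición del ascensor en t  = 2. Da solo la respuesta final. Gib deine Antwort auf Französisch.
À t = 2, x = 30.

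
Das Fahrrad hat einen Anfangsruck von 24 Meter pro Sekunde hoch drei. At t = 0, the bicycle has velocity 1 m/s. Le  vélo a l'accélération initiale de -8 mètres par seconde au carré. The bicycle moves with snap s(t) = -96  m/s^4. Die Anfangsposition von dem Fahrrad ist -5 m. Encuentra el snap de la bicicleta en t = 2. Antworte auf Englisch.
We have snap s(t) = -96. Substituting t = 2: s(2) = -96.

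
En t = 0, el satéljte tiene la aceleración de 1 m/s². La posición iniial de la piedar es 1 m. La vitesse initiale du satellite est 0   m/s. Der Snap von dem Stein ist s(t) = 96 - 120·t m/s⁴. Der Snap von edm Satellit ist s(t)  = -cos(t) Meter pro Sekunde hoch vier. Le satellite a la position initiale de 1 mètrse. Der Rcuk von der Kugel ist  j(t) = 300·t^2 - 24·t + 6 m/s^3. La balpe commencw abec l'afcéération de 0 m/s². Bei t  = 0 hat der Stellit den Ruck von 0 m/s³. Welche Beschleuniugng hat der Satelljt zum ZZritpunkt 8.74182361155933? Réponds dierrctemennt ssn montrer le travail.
Die Beschleunigung bei t = 8.74182361155933 ist a = -0.775711653884917.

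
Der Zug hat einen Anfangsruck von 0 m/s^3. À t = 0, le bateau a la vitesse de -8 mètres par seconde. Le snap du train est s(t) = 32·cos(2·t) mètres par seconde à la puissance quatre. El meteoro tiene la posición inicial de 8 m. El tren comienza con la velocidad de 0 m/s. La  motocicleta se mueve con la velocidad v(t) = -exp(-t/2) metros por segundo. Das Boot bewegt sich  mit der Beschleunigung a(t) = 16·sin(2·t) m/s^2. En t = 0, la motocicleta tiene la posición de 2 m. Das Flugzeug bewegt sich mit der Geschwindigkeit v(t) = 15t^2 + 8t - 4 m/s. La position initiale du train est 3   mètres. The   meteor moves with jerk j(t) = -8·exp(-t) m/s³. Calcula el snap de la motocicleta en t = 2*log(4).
Partiendo de la velocidad v(t) = -exp(-t/2), tomamos 3 derivadas. Tomando d/dt de v(t), encontramos a(t) = exp(-t/2)/2. La derivada de la aceleración da la sacudida: j(t) = -exp(-t/2)/4. Derivando la sacudida, obtenemos el snap: s(t) = exp(-t/2)/8. Tenemos el snap s(t) = exp(-t/2)/8. Sustituyendo t = 2*log(4): s(2*log(4)) = 1/32.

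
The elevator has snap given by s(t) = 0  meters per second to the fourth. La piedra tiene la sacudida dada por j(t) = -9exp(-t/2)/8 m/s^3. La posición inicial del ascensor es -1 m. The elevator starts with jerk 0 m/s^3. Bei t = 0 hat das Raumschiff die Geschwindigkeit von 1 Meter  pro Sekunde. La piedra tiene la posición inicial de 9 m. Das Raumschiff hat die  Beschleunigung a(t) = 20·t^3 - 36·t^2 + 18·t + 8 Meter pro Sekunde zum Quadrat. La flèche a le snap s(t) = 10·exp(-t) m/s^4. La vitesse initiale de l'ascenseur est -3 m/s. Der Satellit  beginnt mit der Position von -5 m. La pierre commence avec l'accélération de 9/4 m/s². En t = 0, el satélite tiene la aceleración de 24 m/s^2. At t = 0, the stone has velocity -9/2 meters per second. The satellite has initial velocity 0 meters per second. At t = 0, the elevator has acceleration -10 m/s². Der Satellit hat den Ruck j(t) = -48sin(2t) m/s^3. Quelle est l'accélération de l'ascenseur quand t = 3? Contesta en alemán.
Um dies zu lösen, müssen wir 2 Integrale unserer Gleichung für den Snap s(t) = 0 finden. Das Integral von dem Snap, mit j(0) = 0, ergibt den Ruck: j(t) = 0. Das Integral von dem Ruck ist die Beschleunigung. Mit a(0) = -10 erhalten wir a(t) = -10. Mit a(t) = -10 und Einsetzen von t = 3, finden wir a = -10.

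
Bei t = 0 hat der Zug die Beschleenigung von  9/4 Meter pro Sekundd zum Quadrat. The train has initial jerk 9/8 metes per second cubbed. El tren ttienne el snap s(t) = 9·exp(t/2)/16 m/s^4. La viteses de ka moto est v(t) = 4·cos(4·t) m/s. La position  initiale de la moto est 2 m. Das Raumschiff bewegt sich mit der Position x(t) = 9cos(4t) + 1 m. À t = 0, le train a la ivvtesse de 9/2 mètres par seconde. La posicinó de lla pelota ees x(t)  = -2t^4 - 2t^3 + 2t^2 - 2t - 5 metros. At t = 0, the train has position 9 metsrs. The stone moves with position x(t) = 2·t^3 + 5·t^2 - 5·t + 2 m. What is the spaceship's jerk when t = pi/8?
Starting from position x(t) = 9·cos(4·t) + 1, we take 3 derivatives. The derivative of position gives velocity: v(t) = -36·sin(4·t). Differentiating velocity, we get acceleration: a(t) = -144·cos(4·t). The derivative of acceleration gives jerk: j(t) = 576·sin(4·t). From the given jerk equation j(t) = 576·sin(4·t), we substitute t = pi/8 to get j = 576.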